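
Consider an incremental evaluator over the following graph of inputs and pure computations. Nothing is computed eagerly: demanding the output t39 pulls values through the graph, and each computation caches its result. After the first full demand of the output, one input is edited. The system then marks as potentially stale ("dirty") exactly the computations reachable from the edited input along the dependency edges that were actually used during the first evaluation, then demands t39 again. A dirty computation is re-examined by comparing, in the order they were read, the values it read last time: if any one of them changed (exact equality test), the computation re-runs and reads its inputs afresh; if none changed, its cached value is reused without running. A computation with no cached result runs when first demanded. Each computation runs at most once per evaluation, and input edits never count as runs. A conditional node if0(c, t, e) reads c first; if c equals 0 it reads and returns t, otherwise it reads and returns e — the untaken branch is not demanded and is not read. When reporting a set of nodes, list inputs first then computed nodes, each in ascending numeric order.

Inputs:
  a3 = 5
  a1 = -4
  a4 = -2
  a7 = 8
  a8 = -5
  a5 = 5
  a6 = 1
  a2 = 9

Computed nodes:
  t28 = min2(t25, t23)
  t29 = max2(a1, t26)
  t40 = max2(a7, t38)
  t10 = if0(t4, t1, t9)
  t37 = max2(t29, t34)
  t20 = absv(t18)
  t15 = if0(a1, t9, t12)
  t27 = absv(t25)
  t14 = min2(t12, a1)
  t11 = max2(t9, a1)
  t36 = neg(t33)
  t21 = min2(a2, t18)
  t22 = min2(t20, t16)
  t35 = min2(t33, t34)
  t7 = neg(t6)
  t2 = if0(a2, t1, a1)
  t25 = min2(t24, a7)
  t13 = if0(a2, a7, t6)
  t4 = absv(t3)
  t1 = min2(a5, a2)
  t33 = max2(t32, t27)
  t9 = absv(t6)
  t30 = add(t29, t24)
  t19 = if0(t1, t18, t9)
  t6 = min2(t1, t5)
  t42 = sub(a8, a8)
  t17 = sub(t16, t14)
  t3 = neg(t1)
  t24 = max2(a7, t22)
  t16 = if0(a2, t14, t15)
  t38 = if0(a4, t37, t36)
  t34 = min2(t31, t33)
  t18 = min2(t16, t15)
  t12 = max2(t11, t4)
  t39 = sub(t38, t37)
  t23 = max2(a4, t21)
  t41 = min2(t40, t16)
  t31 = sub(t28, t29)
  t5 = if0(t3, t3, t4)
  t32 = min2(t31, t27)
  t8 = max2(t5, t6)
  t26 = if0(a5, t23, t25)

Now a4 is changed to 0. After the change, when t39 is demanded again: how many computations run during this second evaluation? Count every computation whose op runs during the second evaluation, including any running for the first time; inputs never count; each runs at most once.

Initial pass — values computed on the first demand:
  t1 = min2(5, 9) = 5
  t3 = neg(5) = -5
  t4 = absv(-5) = 5
  t5 = if0(t3=-5 -> else branch t4) = 5
  t6 = min2(5, 5) = 5
  t9 = absv(5) = 5
  t11 = max2(5, -4) = 5
  t12 = max2(5, 5) = 5
  t15 = if0(a1=-4 -> else branch t12) = 5
  t16 = if0(a2=9 -> else branch t15) = 5
  t18 = min2(5, 5) = 5
  t20 = absv(5) = 5
  t21 = min2(9, 5) = 5
  t22 = min2(5, 5) = 5
  t23 = max2(-2, 5) = 5
  t24 = max2(8, 5) = 8
  t25 = min2(8, 8) = 8
  t26 = if0(a5=5 -> else branch t25) = 8
  t27 = absv(8) = 8
  t28 = min2(8, 5) = 5
  t29 = max2(-4, 8) = 8
  t31 = sub(5, 8) = -3
  t32 = min2(-3, 8) = -3
  t33 = max2(-3, 8) = 8
  t34 = min2(-3, 8) = -3
  t36 = neg(8) = -8
  t37 = max2(8, -3) = 8
  t38 = if0(a4=-2 -> else branch t36) = -8
  t39 = sub(-8, 8) = -16

Second demand — change propagation:
  t23: re-runs because a4 -2->0; new result 5 (unchanged).
  t28: re-examined; everything it read last time is the same (t25 unchanged, t23 unchanged) — cache 5 kept, no run.
  t31: re-examined; everything it read last time is the same (t28 unchanged, t29 unchanged) — cache -3 kept, no run.
  t32: re-examined; everything it read last time is the same (t31 unchanged, t27 unchanged) — cache -3 kept, no run.
  t33: re-examined; everything it read last time is the same (t32 unchanged, t27 unchanged) — cache 8 kept, no run.
  t34: re-examined; everything it read last time is the same (t31 unchanged, t33 unchanged) — cache -3 kept, no run.
  t36: dirty yet unreached — the second evaluation never asks for it.
  t37: re-examined; everything it read last time is the same (t29 unchanged, t34 unchanged) — cache 8 kept, no run.
  t38: re-runs because a4 -2->0; new result 8.
  t39: re-runs because t38 -8->8; new result 0.

The important point: the flipped condition redirects demand; t36 is left stale, never re-checked.

Run set: t23, t38, t39 (3 run).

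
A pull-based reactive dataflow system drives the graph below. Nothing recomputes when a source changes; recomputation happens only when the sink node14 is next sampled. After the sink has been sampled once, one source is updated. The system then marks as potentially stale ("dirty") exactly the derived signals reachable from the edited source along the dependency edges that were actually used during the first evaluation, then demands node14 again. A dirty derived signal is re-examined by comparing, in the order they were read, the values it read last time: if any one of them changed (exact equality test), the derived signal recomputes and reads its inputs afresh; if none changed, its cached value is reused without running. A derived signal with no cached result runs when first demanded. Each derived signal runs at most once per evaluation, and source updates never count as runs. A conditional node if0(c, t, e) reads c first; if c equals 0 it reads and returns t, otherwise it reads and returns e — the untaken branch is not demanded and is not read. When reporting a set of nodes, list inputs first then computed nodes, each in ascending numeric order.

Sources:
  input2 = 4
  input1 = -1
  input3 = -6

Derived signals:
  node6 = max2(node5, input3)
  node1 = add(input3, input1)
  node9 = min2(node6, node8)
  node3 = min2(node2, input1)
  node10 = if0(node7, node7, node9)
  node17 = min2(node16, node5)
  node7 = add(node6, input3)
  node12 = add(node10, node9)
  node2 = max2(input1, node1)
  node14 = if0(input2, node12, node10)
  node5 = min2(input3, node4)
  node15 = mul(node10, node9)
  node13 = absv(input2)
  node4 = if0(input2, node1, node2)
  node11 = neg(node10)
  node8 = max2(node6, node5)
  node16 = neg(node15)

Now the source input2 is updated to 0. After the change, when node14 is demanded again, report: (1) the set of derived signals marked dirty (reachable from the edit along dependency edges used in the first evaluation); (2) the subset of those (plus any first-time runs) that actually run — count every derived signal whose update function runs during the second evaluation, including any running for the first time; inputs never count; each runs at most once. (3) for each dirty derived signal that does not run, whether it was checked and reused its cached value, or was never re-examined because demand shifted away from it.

Marked dirty: node4, node5, node6, node7, node8, node9, node10, node14.
Derived signals that run: node4, node5, node6, node8, node12, node14 — 6 in total.
Checked but reused from cache: node7, node9, node10.
Key observation: a condition flipped, so demand reaches new nodes — node12 runs for the first time.

First evaluation (everything demanded from the output):
  node1 = add(-6, -1) = -7
  node2 = max2(-1, -7) = -1
  node4 = if0(input2=4 -> else branch node2) = -1
  node5 = min2(-6, -1) = -6
  node6 = max2(-6, -6) = -6
  node7 = add(-6, -6) = -12
  node8 = max2(-6, -6) = -6
  node9 = min2(-6, -6) = -6
  node10 = if0(node7=-12 -> else branch node9) = -6
  node14 = if0(input2=4 -> else branch node10) = -6

Propagation after the edit:
  node4: runs — input2 4->0; result -7.
  node5: runs — node4 -1->-7; result -7.
  node6: runs — node5 -6->-7; result -6 (same value as before).
  node7: checked — values it read are unchanged (node6 unchanged, input3 unchanged); reused cached -12 without running.
  node8: runs — node5 -6->-7; result -6 (same value as before).
  node9: checked — values it read are unchanged (node6 unchanged, node8 unchanged); reused cached -6 without running.
  node10: checked — values it read are unchanged (node7 unchanged, node9 unchanged); reused cached -6 without running.
  node12: demanded for the first time — runs, produces -12.
  node14: runs — input2 4->0; result -12.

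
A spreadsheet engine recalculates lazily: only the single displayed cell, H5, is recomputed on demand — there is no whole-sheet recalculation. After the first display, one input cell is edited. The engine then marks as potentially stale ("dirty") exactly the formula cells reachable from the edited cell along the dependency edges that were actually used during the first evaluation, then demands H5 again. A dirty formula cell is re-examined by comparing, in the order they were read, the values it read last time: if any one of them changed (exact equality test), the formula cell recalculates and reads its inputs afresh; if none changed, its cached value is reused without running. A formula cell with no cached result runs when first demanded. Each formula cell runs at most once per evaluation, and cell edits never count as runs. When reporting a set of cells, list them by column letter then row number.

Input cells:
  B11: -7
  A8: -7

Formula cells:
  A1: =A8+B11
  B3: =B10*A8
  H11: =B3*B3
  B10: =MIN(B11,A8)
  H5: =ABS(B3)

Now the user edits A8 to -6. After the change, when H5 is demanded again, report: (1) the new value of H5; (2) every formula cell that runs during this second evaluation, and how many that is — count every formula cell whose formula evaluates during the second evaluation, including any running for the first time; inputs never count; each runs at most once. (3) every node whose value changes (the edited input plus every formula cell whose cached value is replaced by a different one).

New value of H5: 42.
Formula cells that run: B3, B10, H5 — 3 in total.
Values that change: A8, B3, H5.

First evaluation (everything demanded from the output):
  B10 = MIN(-7, -7) = -7
  B3 = -7 * -7 = 49
  H5 = ABS(49) = 49

Propagation after the edit:
  B10: runs — A8 -7->-6; result -7 (same value as before).
  B3: runs — A8 -7->-6; result 42.
  H5: runs — B3 49->42; result 42.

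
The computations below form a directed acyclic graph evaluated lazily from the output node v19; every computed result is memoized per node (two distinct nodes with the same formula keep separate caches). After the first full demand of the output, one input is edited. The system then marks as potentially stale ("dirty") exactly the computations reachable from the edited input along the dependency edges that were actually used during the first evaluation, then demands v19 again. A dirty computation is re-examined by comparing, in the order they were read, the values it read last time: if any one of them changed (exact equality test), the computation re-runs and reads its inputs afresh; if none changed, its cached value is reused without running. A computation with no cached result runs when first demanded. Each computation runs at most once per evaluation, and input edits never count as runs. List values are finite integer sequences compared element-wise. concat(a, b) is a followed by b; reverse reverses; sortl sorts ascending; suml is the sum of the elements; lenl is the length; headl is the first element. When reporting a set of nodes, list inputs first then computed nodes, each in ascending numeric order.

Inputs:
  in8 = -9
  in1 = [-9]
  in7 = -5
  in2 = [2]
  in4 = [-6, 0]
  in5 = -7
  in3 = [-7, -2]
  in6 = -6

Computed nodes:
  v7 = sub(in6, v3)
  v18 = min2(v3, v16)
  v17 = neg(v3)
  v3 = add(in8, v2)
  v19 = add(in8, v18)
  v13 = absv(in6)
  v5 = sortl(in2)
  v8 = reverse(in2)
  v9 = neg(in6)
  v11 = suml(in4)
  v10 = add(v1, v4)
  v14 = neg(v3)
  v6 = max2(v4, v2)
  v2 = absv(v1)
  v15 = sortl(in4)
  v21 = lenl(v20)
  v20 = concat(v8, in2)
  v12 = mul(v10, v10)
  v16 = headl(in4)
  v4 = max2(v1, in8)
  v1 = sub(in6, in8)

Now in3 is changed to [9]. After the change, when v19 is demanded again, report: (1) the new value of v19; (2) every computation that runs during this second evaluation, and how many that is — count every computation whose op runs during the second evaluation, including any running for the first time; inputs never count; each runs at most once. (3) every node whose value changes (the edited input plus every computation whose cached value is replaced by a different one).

Demanding v19 again yields -15.
0 computations run: none.
The nodes whose values change: in3.
Note the shortcut — nothing in the graph depends on in3 at all, so no recomputation happens.

First demand of the output computes:
  v1 = sub(-6, -9) = 3
  v2 = absv(3) = 3
  v3 = add(-9, 3) = -6
  v16 = headl([-6, 0]) = -6
  v18 = min2(-6, -6) = -6
  v19 = add(-9, -6) = -15

After the edit, cleaning proceeds:
  no node depends on in3 at all; the second demand re-runs nothing.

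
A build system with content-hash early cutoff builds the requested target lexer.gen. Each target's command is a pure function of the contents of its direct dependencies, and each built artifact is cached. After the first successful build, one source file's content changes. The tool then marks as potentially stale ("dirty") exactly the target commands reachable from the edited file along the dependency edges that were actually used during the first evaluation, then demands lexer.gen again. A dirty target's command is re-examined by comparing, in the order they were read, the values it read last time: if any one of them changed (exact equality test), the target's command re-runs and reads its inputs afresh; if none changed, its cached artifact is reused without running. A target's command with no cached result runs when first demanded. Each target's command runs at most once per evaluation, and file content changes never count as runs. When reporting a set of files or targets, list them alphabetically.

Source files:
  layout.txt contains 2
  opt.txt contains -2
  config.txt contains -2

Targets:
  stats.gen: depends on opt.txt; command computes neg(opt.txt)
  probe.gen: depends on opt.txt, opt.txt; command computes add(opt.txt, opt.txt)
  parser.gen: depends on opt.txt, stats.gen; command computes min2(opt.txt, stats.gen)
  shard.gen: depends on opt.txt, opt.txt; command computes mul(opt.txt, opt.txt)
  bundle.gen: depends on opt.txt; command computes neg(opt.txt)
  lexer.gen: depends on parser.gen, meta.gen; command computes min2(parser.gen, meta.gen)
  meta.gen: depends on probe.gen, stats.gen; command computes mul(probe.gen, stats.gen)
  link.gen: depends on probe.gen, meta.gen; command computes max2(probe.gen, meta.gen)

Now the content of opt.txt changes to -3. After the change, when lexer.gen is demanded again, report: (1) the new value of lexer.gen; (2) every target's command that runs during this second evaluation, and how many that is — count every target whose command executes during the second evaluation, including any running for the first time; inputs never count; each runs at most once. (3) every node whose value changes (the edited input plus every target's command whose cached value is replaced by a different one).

First evaluation (everything demanded from the output):
  probe.gen = add(-2, -2) = -4
  stats.gen = neg(-2) = 2
  meta.gen = mul(-4, 2) = -8
  parser.gen = min2(-2, 2) = -2
  lexer.gen = min2(-2, -8) = -8

Propagation after the edit:
  probe.gen: runs — opt.txt -2->-3; opt.txt -2->-3; result -6.
  stats.gen: runs — opt.txt -2->-3; result 3.
  meta.gen: runs — probe.gen -4->-6; stats.gen 2->3; result -18.
  parser.gen: runs — opt.txt -2->-3; stats.gen 2->3; result -3.
  lexer.gen: runs — parser.gen -2->-3; meta.gen -8->-18; result -18.

New value of lexer.gen: -18.
Target commands that run: lexer.gen, meta.gen, parser.gen, probe.gen, stats.gen — 5 in total.
Values that change: lexer.gen, meta.gen, opt.txt, parser.gen, probe.gen, stats.gen.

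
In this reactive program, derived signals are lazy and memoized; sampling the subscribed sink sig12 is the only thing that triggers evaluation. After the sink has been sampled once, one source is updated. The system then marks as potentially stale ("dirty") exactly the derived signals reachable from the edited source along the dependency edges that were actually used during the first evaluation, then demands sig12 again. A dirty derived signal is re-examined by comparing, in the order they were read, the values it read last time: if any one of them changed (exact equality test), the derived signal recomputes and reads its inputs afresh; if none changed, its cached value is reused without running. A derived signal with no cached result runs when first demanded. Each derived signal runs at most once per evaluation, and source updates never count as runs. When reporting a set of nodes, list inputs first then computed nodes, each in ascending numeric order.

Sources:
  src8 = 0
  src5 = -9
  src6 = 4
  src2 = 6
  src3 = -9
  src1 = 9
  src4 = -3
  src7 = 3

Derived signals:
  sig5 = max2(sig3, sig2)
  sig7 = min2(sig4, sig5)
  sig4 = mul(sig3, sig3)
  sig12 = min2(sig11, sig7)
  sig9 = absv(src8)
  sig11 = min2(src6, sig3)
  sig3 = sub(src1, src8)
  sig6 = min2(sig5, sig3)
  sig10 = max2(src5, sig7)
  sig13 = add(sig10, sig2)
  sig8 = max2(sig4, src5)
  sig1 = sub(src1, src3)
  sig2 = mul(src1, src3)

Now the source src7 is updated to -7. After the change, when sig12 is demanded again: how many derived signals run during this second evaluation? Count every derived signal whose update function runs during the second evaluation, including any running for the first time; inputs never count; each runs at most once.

First demand of the output computes:
  sig2 = mul(9, -9) = -81
  sig3 = sub(9, 0) = 9
  sig4 = mul(9, 9) = 81
  sig5 = max2(9, -81) = 9
  sig7 = min2(81, 9) = 9
  sig11 = min2(4, 9) = 4
  sig12 = min2(4, 9) = 4

After the edit, cleaning proceeds:
  no node depends on src7 at all; the second demand re-runs nothing.

Note the shortcut — nothing in the graph depends on src7 at all, so no recomputation happens.

0 derived signals run: none.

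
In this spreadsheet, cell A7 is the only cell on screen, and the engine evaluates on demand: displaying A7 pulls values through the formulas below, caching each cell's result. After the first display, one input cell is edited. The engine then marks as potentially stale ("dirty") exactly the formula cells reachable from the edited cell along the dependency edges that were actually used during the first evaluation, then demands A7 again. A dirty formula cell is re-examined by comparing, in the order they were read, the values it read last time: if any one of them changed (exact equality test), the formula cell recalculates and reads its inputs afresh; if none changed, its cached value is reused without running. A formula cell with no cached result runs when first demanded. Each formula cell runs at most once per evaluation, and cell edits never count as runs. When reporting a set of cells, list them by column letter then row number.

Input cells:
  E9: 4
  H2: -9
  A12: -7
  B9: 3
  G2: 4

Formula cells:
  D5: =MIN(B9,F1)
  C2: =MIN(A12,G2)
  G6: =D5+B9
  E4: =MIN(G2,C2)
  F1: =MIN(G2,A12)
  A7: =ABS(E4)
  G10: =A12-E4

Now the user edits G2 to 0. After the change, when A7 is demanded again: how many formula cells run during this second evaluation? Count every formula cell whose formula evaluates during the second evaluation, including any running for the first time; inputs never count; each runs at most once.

Run set: C2, E4 (2 run).
The important point: at A7 every value read last time is unchanged, so the dirty flag clears without a run.

Initial pass — values computed on the first demand:
  C2 = MIN(-7, 4) = -7
  E4 = MIN(4, -7) = -7
  A7 = ABS(-7) = 7

Second demand — change propagation:
  C2: re-runs because G2 4->0; new result -7 (unchanged).
  E4: re-runs because G2 4->0; new result -7 (unchanged).
  A7: re-examined; everything it read last time is the same (E4 unchanged) — cache 7 kept, no run.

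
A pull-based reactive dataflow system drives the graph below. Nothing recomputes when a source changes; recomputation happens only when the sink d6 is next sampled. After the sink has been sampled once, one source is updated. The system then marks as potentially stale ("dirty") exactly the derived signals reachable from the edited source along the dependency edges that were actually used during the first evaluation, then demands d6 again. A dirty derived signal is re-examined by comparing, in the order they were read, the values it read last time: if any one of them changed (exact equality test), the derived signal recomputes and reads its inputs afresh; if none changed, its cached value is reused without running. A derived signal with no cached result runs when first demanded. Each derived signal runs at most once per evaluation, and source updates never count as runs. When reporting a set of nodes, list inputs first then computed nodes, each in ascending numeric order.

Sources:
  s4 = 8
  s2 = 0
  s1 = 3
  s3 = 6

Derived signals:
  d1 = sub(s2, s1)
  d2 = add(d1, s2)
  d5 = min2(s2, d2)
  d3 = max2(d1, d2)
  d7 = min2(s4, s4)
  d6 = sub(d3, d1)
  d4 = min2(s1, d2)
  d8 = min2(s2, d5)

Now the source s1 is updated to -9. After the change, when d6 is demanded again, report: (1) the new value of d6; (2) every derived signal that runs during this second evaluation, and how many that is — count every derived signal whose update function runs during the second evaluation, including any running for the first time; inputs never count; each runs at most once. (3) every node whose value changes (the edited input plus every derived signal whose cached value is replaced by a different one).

New value of d6: 0.
Derived signals that run: d1, d2, d3, d6 — 4 in total.
Values that change: s1, d1, d2, d3.

First evaluation (everything demanded from the output):
  d1 = sub(0, 3) = -3
  d2 = add(-3, 0) = -3
  d3 = max2(-3, -3) = -3
  d6 = sub(-3, -3) = 0

Propagation after the edit:
  d1: runs — s1 3->-9; result 9.
  d2: runs — d1 -3->9; result 9.
  d3: runs — d1 -3->9; d2 -3->9; result 9.
  d6: runs — d3 -3->9; d1 -3->9; result 0 (same value as before).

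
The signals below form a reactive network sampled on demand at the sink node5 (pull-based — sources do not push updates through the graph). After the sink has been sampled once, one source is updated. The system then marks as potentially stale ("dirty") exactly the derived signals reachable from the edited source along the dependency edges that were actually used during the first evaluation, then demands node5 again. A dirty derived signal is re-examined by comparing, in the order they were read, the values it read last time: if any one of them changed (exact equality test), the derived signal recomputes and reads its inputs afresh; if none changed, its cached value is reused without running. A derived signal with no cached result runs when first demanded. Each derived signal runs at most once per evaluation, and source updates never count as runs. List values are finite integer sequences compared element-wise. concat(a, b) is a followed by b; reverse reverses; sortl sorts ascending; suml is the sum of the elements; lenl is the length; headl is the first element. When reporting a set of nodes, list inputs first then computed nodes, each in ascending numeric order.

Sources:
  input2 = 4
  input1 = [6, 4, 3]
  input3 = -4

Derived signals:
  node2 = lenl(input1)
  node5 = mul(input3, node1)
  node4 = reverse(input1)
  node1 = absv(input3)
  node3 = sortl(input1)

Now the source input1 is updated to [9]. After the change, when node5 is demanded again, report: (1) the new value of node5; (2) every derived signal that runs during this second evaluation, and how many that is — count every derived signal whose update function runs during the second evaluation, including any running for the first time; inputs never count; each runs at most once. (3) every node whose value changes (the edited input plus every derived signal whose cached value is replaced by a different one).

node5 now evaluates to -16.
Run set: none (0 run).
Changed values: input1.
The important point: nothing the output needs ever reads input1, so the edit is invisible to it.

Initial pass — values computed on the first demand:
  node1 = absv(-4) = 4
  node5 = mul(-4, 4) = -16

Second demand — change propagation:
  no demanded computation ever read input1, so the edit dirties nothing and nothing runs.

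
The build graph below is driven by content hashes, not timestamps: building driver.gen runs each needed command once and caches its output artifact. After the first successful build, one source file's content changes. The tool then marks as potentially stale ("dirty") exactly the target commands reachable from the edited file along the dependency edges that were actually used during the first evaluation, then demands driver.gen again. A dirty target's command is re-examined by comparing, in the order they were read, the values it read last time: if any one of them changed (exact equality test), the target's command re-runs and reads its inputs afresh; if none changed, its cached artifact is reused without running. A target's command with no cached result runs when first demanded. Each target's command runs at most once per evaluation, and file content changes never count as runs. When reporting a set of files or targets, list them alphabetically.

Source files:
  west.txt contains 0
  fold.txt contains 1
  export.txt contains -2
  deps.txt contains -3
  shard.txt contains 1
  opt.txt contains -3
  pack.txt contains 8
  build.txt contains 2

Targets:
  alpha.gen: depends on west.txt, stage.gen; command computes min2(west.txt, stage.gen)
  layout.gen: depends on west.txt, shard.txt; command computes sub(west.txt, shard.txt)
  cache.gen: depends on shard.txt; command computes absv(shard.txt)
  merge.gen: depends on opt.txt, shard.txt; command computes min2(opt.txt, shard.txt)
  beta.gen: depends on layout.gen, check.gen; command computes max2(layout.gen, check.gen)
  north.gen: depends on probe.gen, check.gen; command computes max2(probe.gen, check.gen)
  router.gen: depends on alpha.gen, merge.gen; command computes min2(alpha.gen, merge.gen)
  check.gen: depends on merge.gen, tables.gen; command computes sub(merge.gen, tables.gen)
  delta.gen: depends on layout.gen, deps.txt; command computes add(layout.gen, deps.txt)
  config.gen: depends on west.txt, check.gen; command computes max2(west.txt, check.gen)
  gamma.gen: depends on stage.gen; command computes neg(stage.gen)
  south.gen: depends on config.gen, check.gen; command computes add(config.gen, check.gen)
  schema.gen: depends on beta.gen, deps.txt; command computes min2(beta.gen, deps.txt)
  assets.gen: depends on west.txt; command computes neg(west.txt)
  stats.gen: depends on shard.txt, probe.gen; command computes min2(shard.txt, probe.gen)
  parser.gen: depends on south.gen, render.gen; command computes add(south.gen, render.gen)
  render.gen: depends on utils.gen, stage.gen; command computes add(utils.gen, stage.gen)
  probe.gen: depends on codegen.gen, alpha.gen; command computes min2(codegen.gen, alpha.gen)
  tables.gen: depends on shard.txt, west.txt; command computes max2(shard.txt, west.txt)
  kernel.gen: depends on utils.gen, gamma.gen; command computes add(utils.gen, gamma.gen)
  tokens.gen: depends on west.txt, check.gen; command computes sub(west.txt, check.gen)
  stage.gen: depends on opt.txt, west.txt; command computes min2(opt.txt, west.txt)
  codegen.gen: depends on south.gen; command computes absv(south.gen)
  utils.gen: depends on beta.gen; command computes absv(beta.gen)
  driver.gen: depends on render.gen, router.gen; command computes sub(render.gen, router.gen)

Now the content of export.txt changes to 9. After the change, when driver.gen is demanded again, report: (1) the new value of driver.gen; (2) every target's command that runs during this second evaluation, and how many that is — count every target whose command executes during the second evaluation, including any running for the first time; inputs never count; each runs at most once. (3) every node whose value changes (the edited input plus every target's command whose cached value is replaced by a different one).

driver.gen now evaluates to 1.
Run set: none (0 run).
Changed values: export.txt.
The important point: nothing the output needs ever reads export.txt, so the edit is invisible to it.

Initial pass — values computed on the first demand:
  layout.gen = sub(0, 1) = -1
  merge.gen = min2(-3, 1) = -3
  stage.gen = min2(-3, 0) = -3
  alpha.gen = min2(0, -3) = -3
  router.gen = min2(-3, -3) = -3
  tables.gen = max2(1, 0) = 1
  check.gen = sub(-3, 1) = -4
  beta.gen = max2(-1, -4) = -1
  utils.gen = absv(-1) = 1
  render.gen = add(1, -3) = -2
  driver.gen = sub(-2, -3) = 1

Second demand — change propagation:
  no demanded computation ever read export.txt, so the edit dirties nothing and nothing runs.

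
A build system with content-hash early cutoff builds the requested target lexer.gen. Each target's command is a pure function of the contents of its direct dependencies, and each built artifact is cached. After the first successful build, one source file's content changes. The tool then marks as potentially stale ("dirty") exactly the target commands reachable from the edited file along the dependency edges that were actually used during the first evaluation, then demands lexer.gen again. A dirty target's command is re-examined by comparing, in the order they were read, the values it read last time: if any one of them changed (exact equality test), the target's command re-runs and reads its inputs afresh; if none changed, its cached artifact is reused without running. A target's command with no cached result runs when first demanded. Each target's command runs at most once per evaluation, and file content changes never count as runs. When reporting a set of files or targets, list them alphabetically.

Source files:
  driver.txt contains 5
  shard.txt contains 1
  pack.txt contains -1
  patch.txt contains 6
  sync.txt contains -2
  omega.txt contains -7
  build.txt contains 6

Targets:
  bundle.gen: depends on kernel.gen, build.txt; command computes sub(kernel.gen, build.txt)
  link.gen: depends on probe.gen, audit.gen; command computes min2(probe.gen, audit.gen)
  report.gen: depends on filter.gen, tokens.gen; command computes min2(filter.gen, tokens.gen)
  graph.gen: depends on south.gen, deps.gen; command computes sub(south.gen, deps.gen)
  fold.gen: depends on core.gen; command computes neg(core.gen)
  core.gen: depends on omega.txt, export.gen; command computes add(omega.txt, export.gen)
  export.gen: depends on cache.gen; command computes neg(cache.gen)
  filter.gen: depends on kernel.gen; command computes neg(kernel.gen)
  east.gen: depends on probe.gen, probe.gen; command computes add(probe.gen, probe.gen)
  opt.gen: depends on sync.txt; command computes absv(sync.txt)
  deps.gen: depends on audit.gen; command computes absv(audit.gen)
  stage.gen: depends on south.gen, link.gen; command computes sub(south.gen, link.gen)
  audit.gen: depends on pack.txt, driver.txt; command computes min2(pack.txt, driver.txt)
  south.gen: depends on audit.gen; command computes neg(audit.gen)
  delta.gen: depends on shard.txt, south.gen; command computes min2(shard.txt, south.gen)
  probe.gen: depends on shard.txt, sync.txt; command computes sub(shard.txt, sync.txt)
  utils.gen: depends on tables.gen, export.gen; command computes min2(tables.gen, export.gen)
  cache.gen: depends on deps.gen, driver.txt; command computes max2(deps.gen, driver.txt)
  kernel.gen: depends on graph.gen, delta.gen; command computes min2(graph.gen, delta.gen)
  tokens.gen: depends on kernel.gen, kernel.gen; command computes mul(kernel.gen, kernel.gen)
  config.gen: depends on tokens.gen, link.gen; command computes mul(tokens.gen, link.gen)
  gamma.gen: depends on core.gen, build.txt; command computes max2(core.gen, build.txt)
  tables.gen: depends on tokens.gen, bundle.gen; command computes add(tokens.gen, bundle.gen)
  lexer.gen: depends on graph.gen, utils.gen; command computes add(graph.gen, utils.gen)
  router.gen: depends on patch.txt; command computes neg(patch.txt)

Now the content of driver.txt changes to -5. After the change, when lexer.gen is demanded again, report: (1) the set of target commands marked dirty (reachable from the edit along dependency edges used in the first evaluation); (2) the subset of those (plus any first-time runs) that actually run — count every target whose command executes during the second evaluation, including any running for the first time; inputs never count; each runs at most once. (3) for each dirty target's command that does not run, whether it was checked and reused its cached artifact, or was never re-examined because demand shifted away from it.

First evaluation (everything demanded from the output):
  audit.gen = min2(-1, 5) = -1
  deps.gen = absv(-1) = 1
  cache.gen = max2(1, 5) = 5
  export.gen = neg(5) = -5
  south.gen = neg(-1) = 1
  delta.gen = min2(1, 1) = 1
  graph.gen = sub(1, 1) = 0
  kernel.gen = min2(0, 1) = 0
  bundle.gen = sub(0, 6) = -6
  tokens.gen = mul(0, 0) = 0
  tables.gen = add(0, -6) = -6
  utils.gen = min2(-6, -5) = -6
  lexer.gen = add(0, -6) = -6

Propagation after the edit:
  audit.gen: runs — driver.txt 5->-5; result -5.
  deps.gen: runs — audit.gen -1->-5; result 5.
  cache.gen: runs — deps.gen 1->5; driver.txt 5->-5; result 5 (same value as before).
  export.gen: checked — values it read are unchanged (cache.gen unchanged); reused cached -5 without running.
  south.gen: runs — audit.gen -1->-5; result 5.
  delta.gen: runs — south.gen 1->5; result 1 (same value as before).
  graph.gen: runs — south.gen 1->5; deps.gen 1->5; result 0 (same value as before).
  kernel.gen: checked — values it read are unchanged (graph.gen unchanged, delta.gen unchanged); reused cached 0 without running.
  bundle.gen: checked — values it read are unchanged (kernel.gen unchanged, build.txt unchanged); reused cached -6 without running.
  tokens.gen: checked — values it read are unchanged (kernel.gen unchanged, kernel.gen unchanged); reused cached 0 without running.
  tables.gen: checked — values it read are unchanged (tokens.gen unchanged, bundle.gen unchanged); reused cached -6 without running.
  utils.gen: checked — values it read are unchanged (tables.gen unchanged, export.gen unchanged); reused cached -6 without running.
  lexer.gen: checked — values it read are unchanged (graph.gen unchanged, utils.gen unchanged); reused cached -6 without running.

Key observation: the cutoff stops propagation at kernel.gen — its inputs' values are unchanged, so it reuses its cache.

Marked dirty: audit.gen, bundle.gen, cache.gen, delta.gen, deps.gen, export.gen, graph.gen, kernel.gen, lexer.gen, south.gen, tables.gen, tokens.gen, utils.gen.
Target commands that run: audit.gen, cache.gen, delta.gen, deps.gen, graph.gen, south.gen — 6 in total.
Checked but reused from cache: bundle.gen, export.gen, kernel.gen, lexer.gen, tables.gen, tokens.gen, utils.gen.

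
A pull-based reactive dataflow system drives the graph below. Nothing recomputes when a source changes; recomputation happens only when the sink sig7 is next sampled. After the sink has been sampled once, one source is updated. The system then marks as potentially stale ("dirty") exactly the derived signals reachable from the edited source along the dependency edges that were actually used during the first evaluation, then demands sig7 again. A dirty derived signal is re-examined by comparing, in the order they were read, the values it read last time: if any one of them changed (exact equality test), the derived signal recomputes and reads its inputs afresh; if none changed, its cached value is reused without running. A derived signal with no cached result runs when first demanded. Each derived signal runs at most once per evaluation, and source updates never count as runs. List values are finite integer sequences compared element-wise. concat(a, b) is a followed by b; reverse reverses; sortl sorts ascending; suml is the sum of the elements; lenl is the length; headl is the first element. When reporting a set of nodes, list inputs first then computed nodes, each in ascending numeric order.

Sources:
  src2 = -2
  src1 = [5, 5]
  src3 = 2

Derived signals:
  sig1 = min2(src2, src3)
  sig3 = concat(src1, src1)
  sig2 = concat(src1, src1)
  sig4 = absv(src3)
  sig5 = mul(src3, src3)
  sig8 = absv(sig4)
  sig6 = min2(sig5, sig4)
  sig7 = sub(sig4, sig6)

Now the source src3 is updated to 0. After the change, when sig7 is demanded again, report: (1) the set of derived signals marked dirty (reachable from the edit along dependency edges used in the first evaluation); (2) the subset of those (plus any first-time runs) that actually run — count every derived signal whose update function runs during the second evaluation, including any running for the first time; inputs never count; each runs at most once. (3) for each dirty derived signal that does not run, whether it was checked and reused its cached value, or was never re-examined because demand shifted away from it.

First evaluation (everything demanded from the output):
  sig4 = absv(2) = 2
  sig5 = mul(2, 2) = 4
  sig6 = min2(4, 2) = 2
  sig7 = sub(2, 2) = 0

Propagation after the edit:
  sig4: runs — src3 2->0; result 0.
  sig5: runs — src3 2->0; src3 2->0; result 0.
  sig6: runs — sig5 4->0; sig4 2->0; result 0.
  sig7: runs — sig4 2->0; sig6 2->0; result 0 (same value as before).

Marked dirty: sig4, sig5, sig6, sig7.
Derived signals that run: sig4, sig5, sig6, sig7 — 4 in total.
Every dirty derived signal ran.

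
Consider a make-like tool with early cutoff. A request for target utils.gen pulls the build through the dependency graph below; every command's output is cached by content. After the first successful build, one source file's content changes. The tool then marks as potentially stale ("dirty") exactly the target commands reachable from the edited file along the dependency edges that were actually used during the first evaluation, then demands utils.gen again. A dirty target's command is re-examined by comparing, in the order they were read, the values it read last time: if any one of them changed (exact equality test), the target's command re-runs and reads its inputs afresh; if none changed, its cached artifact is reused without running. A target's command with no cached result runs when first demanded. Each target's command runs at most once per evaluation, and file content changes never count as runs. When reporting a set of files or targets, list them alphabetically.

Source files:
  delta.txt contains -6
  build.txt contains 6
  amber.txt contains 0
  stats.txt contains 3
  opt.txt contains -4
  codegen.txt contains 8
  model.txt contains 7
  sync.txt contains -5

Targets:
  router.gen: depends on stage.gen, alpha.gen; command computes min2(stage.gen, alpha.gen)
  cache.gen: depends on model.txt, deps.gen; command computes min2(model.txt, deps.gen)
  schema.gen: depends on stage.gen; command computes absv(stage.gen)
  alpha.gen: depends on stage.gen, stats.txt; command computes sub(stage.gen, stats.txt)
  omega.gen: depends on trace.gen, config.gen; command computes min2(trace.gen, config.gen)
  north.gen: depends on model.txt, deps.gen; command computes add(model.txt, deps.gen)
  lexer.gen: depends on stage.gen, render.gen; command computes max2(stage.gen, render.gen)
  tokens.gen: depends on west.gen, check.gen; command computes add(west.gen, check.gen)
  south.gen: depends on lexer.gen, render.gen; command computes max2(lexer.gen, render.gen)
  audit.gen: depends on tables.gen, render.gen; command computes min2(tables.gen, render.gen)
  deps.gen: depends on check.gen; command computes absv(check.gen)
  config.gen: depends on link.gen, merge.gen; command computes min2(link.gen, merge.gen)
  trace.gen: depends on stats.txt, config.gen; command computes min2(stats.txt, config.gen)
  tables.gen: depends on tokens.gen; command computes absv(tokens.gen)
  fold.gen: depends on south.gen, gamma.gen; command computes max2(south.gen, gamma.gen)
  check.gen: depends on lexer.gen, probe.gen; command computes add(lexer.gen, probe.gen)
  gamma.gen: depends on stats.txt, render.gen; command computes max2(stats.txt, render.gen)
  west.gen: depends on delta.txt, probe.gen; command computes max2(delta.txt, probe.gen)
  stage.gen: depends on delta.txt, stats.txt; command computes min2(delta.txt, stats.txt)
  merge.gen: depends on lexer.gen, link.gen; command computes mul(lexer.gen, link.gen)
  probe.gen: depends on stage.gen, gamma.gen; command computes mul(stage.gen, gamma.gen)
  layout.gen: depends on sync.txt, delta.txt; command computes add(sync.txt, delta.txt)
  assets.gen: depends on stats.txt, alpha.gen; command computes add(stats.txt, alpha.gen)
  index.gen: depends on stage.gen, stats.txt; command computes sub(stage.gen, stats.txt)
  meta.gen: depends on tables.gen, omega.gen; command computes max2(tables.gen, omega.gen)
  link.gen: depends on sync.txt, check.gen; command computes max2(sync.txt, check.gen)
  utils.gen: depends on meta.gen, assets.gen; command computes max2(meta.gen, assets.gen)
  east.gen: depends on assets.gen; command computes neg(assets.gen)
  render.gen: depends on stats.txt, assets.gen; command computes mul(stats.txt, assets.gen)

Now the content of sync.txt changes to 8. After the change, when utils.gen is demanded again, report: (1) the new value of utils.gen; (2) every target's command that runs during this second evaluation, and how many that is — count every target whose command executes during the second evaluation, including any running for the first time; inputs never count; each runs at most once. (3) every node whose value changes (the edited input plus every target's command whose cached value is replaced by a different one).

First demand of the output computes:
  stage.gen = min2(-6, 3) = -6
  alpha.gen = sub(-6, 3) = -9
  assets.gen = add(3, -9) = -6
  render.gen = mul(3, -6) = -18
  gamma.gen = max2(3, -18) = 3
  lexer.gen = max2(-6, -18) = -6
  probe.gen = mul(-6, 3) = -18
  check.gen = add(-6, -18) = -24
  link.gen = max2(-5, -24) = -5
  merge.gen = mul(-6, -5) = 30
  config.gen = min2(-5, 30) = -5
  trace.gen = min2(3, -5) = -5
  omega.gen = min2(-5, -5) = -5
  west.gen = max2(-6, -18) = -6
  tokens.gen = add(-6, -24) = -30
  tables.gen = absv(-30) = 30
  meta.gen = max2(30, -5) = 30
  utils.gen = max2(30, -6) = 30

After the edit, cleaning proceeds:
  link.gen: a read changed (sync.txt -5->8) — executes, giving 8.
  merge.gen: a read changed (link.gen -5->8) — executes, giving -48.
  config.gen: a read changed (link.gen -5->8; merge.gen 30->-48) — executes, giving -48.
  trace.gen: a read changed (config.gen -5->-48) — executes, giving -48.
  omega.gen: a read changed (trace.gen -5->-48; config.gen -5->-48) — executes, giving -48.
  meta.gen: a read changed (omega.gen -5->-48) — executes, giving 30 — identical to its old value.
  utils.gen: dirty, but its reads are unchanged (meta.gen unchanged, assets.gen unchanged); cached 30 stands.

Note the absorption at meta.gen: it re-runs yet its value is the same, leaving the output's value untouched.

Demanding utils.gen again yields 30.
6 target commands run: config.gen, link.gen, merge.gen, meta.gen, omega.gen, trace.gen.
The nodes whose values change: config.gen, link.gen, merge.gen, omega.gen, sync.txt, trace.gen.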